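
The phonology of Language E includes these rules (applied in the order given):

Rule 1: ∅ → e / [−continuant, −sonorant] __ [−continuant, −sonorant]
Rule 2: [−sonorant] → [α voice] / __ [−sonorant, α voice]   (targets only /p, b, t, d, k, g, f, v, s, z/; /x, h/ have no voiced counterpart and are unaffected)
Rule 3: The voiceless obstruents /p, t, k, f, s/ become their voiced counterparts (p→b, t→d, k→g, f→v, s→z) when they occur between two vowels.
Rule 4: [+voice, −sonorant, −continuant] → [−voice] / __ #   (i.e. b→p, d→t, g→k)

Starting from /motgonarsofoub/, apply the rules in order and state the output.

modegonarsovoup

Rule 1 (stop-cluster e-epenthesis): /t/ and /g/ form a stop–stop cluster, so [e] is inserted between them. /motgonarsofoub/ → motegonarsofoub.
Rule 2 (regressive voicing assimilation): no segment meets the environment; /motegonarsofoub/ is unchanged.
Rule 3 (intervocalic voicing): /t/ is a voiceless obstruent between vowels /o/ and /e/, so it voices to [d]. /f/ is a voiceless obstruent between vowels /o/ and /o/, so it voices to [v]. /motegonarsofoub/ → modegonarsovoub.
Rule 4 (final devoicing): /b/ is a voiced stop in word-final position, so it devoices to [p]. /modegonarsovoub/ → modegonarsovoup.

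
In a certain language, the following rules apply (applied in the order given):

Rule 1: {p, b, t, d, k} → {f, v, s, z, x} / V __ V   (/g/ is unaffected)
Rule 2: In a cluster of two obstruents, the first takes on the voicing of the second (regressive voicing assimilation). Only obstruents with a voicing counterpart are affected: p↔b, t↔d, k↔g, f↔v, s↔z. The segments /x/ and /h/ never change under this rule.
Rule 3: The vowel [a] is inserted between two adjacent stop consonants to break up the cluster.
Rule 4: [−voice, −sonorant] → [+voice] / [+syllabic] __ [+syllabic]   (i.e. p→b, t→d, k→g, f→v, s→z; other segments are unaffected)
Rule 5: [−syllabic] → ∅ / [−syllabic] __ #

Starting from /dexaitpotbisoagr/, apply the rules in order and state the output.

Rule 1 (intervocalic spirantization): no segment meets the environment; /dexaitpotbisoagr/ is unchanged.
Rule 2 (regressive voicing assimilation): /t/ precedes the voiced obstruent /b/, so it voices to [d] by assimilation. /dexaitpotbisoagr/ → dexaitpodbisoagr.
Rule 3 (stop-cluster a-epenthesis): /t/ and /p/ form a stop–stop cluster, so [a] is inserted between them. /d/ and /b/ form a stop–stop cluster, so [a] is inserted between them. /dexaitpodbisoagr/ → dexaitapodabisoagr.
Rule 4 (intervocalic voicing): /t/ is a voiceless obstruent between vowels /i/ and /a/, so it voices to [d]. /p/ is a voiceless obstruent between vowels /a/ and /o/, so it voices to [b]. /s/ is a voiceless obstruent between vowels /i/ and /o/, so it voices to [z]. /dexaitapodabisoagr/ → dexaidabodabizoagr.
Rule 5 (final cluster simplification): /r/ is the second consonant of a word-final cluster /gr/, so it deletes. /dexaidabodabizoagr/ → dexaidabodabizoag.

dexaidabodabizoag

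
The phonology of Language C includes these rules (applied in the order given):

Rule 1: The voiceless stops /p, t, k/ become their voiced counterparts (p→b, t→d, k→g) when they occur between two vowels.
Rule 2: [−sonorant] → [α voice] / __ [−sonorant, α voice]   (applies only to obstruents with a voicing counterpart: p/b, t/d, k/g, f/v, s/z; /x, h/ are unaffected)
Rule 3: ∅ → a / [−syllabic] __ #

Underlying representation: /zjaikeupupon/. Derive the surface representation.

zjaigeububona

Rule 1 (intervocalic voicing): /k/ is a voiceless stop between vowels /i/ and /e/, so it voices to [g]. /p/ is a voiceless stop between vowels /u/ and /u/, so it voices to [b]. /p/ is a voiceless stop between vowels /u/ and /o/, so it voices to [b]. /zjaikeupupon/ → zjaigeububon.
Rule 2 (regressive voicing assimilation): no segment meets the environment; /zjaigeububon/ is unchanged.
Rule 3 (final a-epenthesis): the form ends in the consonant /n/, so [a] is inserted word-finally. /zjaigeububon/ → zjaigeububona.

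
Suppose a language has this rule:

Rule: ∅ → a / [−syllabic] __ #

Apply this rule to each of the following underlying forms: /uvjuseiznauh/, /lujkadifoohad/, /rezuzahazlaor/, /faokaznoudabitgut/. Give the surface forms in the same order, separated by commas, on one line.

/uvjuseiznauh/: the form ends in the consonant /h/, so [a] is inserted word-finally. → [uvjuseiznauha].
/lujkadifoohad/: the form ends in the consonant /d/, so [a] is inserted word-finally. → [lujkadifoohada].
/rezuzahazlaor/: the form ends in the consonant /r/, so [a] is inserted word-finally. → [rezuzahazlaora].
/faokaznoudabitgut/: the form ends in the consonant /t/, so [a] is inserted word-finally. → [faokaznoudabitguta].

uvjuseiznauha, lujkadifoohada, rezuzahazlaora, faokaznoudabitguta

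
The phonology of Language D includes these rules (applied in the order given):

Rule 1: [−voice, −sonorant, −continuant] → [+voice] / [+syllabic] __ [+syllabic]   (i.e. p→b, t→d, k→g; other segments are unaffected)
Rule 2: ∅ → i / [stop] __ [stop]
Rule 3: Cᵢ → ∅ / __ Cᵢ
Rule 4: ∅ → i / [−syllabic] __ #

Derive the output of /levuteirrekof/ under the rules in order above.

Rule 1 (intervocalic voicing): /t/ is a voiceless stop between vowels /u/ and /e/, so it voices to [d]. /k/ is a voiceless stop between vowels /e/ and /o/, so it voices to [g]. /levuteirrekof/ → levudeirregof.
Rule 2 (stop-cluster i-epenthesis): no segment meets the environment; /levudeirregof/ is unchanged.
Rule 3 (degemination): /rr/ is a geminate; the first /r/ deletes. /levudeirregof/ → levudeiregof.
Rule 4 (final i-epenthesis): the form ends in the consonant /f/, so [i] is inserted word-finally. /levudeiregof/ → levudeiregofi.

levudeiregofi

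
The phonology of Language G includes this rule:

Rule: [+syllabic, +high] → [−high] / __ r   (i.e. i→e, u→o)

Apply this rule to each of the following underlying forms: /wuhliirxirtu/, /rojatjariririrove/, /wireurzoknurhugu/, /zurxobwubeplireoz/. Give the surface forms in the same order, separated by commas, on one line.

wuhlierxertu, rojatjarerererove, wereorzoknorhugu, zorxobwubeplereoz

/wuhliirxirtu/: /i/ is a high vowel immediately before /r/, so it lowers to [e]. /i/ is a high vowel immediately before /r/, so it lowers to [e]. → [wuhlierxertu].
/rojatjariririrove/: /i/ is a high vowel immediately before /r/, so it lowers to [e]. /i/ is a high vowel immediately before /r/, so it lowers to [e]. /i/ is a high vowel immediately before /r/, so it lowers to [e]. → [rojatjarerererove].
/wireurzoknurhugu/: /i/ is a high vowel immediately before /r/, so it lowers to [e]. /u/ is a high vowel immediately before /r/, so it lowers to [o]. /u/ is a high vowel immediately before /r/, so it lowers to [o]. → [wereorzoknorhugu].
/zurxobwubeplireoz/: /u/ is a high vowel immediately before /r/, so it lowers to [o]. /i/ is a high vowel immediately before /r/, so it lowers to [e]. → [zorxobwubeplereoz].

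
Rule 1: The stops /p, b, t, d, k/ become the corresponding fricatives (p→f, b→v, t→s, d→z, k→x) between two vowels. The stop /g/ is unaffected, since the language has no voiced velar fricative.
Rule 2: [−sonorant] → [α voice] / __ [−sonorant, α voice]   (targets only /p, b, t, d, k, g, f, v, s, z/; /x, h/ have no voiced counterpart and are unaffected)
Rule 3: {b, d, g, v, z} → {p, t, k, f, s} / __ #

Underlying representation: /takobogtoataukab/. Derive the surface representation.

Rule 1 (intervocalic spirantization): /k/ is a stop between vowels /a/ and /o/, so it spirantizes to the fricative [x]. /b/ is a stop between vowels /o/ and /o/, so it spirantizes to the fricative [v]. /t/ is a stop between vowels /a/ and /a/, so it spirantizes to the fricative [s]. /k/ is a stop between vowels /u/ and /a/, so it spirantizes to the fricative [x]. /takobogtoataukab/ → taxovogtoasauxab.
Rule 2 (regressive voicing assimilation): /g/ precedes the voiceless obstruent /t/, so it devoices to [k] by assimilation. /taxovogtoasauxab/ → taxovoktoasauxab.
Rule 3 (final devoicing): /b/ is a voiced obstruent in word-final position, so it devoices to [p]. /taxovoktoasauxab/ → taxovoktoasauxap.

taxovoktoasauxap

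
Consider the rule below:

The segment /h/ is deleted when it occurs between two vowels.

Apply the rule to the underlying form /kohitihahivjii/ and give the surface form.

koitiaivjii

/h/ occurs between vowels /o/ and /i/, so it deletes.
/h/ occurs between vowels /i/ and /a/, so it deletes.
/h/ occurs between vowels /a/ and /i/, so it deletes.
Surface form: [koitiaivjii].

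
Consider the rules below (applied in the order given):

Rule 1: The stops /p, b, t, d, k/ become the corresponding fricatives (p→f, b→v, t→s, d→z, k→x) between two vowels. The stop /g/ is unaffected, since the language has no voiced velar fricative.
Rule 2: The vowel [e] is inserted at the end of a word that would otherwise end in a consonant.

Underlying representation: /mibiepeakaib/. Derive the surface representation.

miviefeaxaibe

Rule 1 (intervocalic spirantization): /b/ is a stop between vowels /i/ and /i/, so it spirantizes to the fricative [v]. /p/ is a stop between vowels /e/ and /e/, so it spirantizes to the fricative [f]. /k/ is a stop between vowels /a/ and /a/, so it spirantizes to the fricative [x]. /mibiepeakaib/ → miviefeaxaib.
Rule 2 (final e-epenthesis): the form ends in the consonant /b/, so [e] is inserted word-finally. /miviefeaxaib/ → miviefeaxaibe.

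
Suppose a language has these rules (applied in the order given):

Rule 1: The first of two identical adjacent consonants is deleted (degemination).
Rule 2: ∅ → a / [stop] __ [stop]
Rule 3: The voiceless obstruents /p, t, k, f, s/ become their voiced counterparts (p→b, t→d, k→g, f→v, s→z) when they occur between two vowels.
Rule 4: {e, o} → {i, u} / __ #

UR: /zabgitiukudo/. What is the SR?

zabagidiugudu

Rule 1 (degemination): no segment meets the environment; /zabgitiukudo/ is unchanged.
Rule 2 (stop-cluster a-epenthesis): /b/ and /g/ form a stop–stop cluster, so [a] is inserted between them. /zabgitiukudo/ → zabagitiukudo.
Rule 3 (intervocalic voicing): /t/ is a voiceless obstruent between vowels /i/ and /i/, so it voices to [d]. /k/ is a voiceless obstruent between vowels /u/ and /u/, so it voices to [g]. /zabagitiukudo/ → zabagidiugudo.
Rule 4 (final vowel raising): /o/ is a mid vowel in word-final position, so it raises to [u]. /zabagidiugudo/ → zabagidiugudu.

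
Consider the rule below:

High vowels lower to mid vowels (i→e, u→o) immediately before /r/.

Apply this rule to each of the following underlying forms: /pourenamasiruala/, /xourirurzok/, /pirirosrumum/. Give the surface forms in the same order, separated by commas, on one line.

/pourenamasiruala/: /u/ is a high vowel immediately before /r/, so it lowers to [o]. /i/ is a high vowel immediately before /r/, so it lowers to [e]. → [poorenamaseruala].
/xourirurzok/: /u/ is a high vowel immediately before /r/, so it lowers to [o]. /i/ is a high vowel immediately before /r/, so it lowers to [e]. /u/ is a high vowel immediately before /r/, so it lowers to [o]. → [xoorerorzok].
/pirirosrumum/: /i/ is a high vowel immediately before /r/, so it lowers to [e]. /i/ is a high vowel immediately before /r/, so it lowers to [e]. → [pererosrumum].

poorenamaseruala, xoorerorzok, pererosrumum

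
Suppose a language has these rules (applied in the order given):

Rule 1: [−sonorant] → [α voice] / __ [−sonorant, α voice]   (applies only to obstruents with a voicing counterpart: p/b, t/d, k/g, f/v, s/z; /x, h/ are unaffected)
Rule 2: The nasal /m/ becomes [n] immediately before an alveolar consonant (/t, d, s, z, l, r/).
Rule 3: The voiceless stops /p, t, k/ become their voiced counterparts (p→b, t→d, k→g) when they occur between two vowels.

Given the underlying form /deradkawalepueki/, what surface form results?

Rule 1 (regressive voicing assimilation): /d/ precedes the voiceless obstruent /k/, so it devoices to [t] by assimilation. /deradkawalepueki/ → deratkawalepueki.
Rule 2 (nasal place assimilation): no segment meets the environment; /deratkawalepueki/ is unchanged.
Rule 3 (intervocalic voicing): /p/ is a voiceless stop between vowels /e/ and /u/, so it voices to [b]. /k/ is a voiceless stop between vowels /e/ and /i/, so it voices to [g]. /deratkawalepueki/ → deratkawalebuegi.

deratkawalebuegi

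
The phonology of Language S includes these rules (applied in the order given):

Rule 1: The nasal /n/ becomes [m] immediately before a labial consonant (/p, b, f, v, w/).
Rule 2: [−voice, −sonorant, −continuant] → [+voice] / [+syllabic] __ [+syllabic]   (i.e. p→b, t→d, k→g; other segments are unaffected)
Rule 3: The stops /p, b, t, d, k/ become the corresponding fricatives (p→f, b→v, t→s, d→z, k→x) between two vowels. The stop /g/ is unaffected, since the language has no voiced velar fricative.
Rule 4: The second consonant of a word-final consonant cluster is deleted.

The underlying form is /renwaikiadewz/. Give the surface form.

remwaigiazew

Rule 1 (nasal place assimilation): /n/ precedes the labial consonant /w/, so it assimilates in place to [m]. /renwaikiadewz/ → remwaikiadewz.
Rule 2 (intervocalic voicing): /k/ is a voiceless stop between vowels /i/ and /i/, so it voices to [g]. /remwaikiadewz/ → remwaigiadewz.
Rule 3 (intervocalic spirantization): /d/ is a stop between vowels /a/ and /e/, so it spirantizes to the fricative [z]. /remwaigiadewz/ → remwaigiazewz.
Rule 4 (final cluster simplification): /z/ is the second consonant of a word-final cluster /wz/, so it deletes. /remwaigiazewz/ → remwaigiazew.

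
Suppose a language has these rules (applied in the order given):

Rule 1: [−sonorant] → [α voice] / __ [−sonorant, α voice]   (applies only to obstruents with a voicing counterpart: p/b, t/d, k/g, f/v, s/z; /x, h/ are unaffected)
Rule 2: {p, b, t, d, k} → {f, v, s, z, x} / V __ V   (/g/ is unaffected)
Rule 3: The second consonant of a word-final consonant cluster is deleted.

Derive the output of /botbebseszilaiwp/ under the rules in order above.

bodbepsezzilaiw

Rule 1 (regressive voicing assimilation): /t/ precedes the voiced obstruent /b/, so it voices to [d] by assimilation. /b/ precedes the voiceless obstruent /s/, so it devoices to [p] by assimilation. /s/ precedes the voiced obstruent /z/, so it voices to [z] by assimilation. /botbebseszilaiwp/ → bodbepsezzilaiwp.
Rule 2 (intervocalic spirantization): no segment meets the environment; /bodbepsezzilaiwp/ is unchanged.
Rule 3 (final cluster simplification): /p/ is the second consonant of a word-final cluster /wp/, so it deletes. /bodbepsezzilaiwp/ → bodbepsezzilaiw.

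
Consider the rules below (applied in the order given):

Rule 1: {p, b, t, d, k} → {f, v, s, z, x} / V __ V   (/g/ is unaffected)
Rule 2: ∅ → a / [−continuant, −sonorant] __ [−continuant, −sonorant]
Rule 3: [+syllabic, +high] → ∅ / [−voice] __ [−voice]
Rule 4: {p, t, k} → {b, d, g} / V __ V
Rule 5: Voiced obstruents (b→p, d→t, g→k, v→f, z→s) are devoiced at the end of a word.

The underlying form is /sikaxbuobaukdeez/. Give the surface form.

Rule 1 (intervocalic spirantization): /k/ is a stop between vowels /i/ and /a/, so it spirantizes to the fricative [x]. /b/ is a stop between vowels /o/ and /a/, so it spirantizes to the fricative [v]. /sikaxbuobaukdeez/ → sixaxbuovaukdeez.
Rule 2 (stop-cluster a-epenthesis): /k/ and /d/ form a stop–stop cluster, so [a] is inserted between them. /sixaxbuovaukdeez/ → sixaxbuovaukadeez.
Rule 3 (high vowel syncope): /i/ is a high vowel flanked by voiceless consonants /s/ and /x/, so it deletes. /sixaxbuovaukadeez/ → sxaxbuovaukadeez.
Rule 4 (intervocalic voicing): /k/ is a voiceless stop between vowels /u/ and /a/, so it voices to [g]. /sxaxbuovaukadeez/ → sxaxbuovaugadeez.
Rule 5 (final devoicing): /z/ is a voiced obstruent in word-final position, so it devoices to [s]. /sxaxbuovaugadeez/ → sxaxbuovaugadees.

sxaxbuovaugadees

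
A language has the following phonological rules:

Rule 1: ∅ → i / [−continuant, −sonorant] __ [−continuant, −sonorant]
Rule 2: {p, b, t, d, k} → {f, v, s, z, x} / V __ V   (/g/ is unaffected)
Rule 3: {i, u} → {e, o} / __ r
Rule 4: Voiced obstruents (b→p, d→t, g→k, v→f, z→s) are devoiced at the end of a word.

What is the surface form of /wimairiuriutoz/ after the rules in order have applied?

wimaerioriusos

Rule 1 (stop-cluster i-epenthesis): no segment meets the environment; /wimairiuriutoz/ is unchanged.
Rule 2 (intervocalic spirantization): /t/ is a stop between vowels /u/ and /o/, so it spirantizes to the fricative [s]. /wimairiuriutoz/ → wimairiuriusoz.
Rule 3 (pre-rhotic lowering): /i/ is a high vowel immediately before /r/, so it lowers to [e]. /u/ is a high vowel immediately before /r/, so it lowers to [o]. /wimairiuriusoz/ → wimaerioriusoz.
Rule 4 (final devoicing): /z/ is a voiced obstruent in word-final position, so it devoices to [s]. /wimaerioriusoz/ → wimaerioriusos.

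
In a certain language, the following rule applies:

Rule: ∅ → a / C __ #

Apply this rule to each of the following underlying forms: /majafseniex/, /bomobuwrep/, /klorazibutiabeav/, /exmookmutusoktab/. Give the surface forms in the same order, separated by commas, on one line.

majafseniexa, bomobuwrepa, klorazibutiabeava, exmookmutusoktaba

/majafseniex/: the form ends in the consonant /x/, so [a] is inserted word-finally. → [majafseniexa].
/bomobuwrep/: the form ends in the consonant /p/, so [a] is inserted word-finally. → [bomobuwrepa].
/klorazibutiabeav/: the form ends in the consonant /v/, so [a] is inserted word-finally. → [klorazibutiabeava].
/exmookmutusoktab/: the form ends in the consonant /b/, so [a] is inserted word-finally. → [exmookmutusoktaba].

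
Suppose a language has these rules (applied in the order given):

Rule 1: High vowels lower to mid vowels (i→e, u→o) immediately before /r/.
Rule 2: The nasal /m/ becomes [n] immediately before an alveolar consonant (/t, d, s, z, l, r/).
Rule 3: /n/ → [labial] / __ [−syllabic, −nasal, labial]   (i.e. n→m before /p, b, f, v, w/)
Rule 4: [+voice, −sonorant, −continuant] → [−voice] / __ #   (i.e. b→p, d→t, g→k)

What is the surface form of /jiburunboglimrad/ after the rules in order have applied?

jiborumboglinrat

Rule 1 (pre-rhotic lowering): /u/ is a high vowel immediately before /r/, so it lowers to [o]. /jiburunboglimrad/ → jiborunboglimrad.
Rule 2 (nasal place assimilation): /m/ precedes the alveolar consonant /r/, so it assimilates in place to [n]. /jiborunboglimrad/ → jiborunboglinrad.
Rule 3 (nasal place assimilation): /n/ precedes the labial consonant /b/, so it assimilates in place to [m]. /jiborunboglinrad/ → jiborumboglinrad.
Rule 4 (final devoicing): /d/ is a voiced stop in word-final position, so it devoices to [t]. /jiborumboglinrad/ → jiborumboglinrat.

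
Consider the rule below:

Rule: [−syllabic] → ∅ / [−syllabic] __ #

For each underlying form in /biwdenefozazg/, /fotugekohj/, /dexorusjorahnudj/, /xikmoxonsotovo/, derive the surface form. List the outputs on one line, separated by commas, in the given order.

biwdenefozaz, fotugekoh, dexorusjorahnud, xikmoxonsotovo

/biwdenefozazg/: /g/ is the second consonant of a word-final cluster /zg/, so it deletes. → [biwdenefozaz].
/fotugekohj/: /j/ is the second consonant of a word-final cluster /hj/, so it deletes. → [fotugekoh].
/dexorusjorahnudj/: /j/ is the second consonant of a word-final cluster /dj/, so it deletes. → [dexorusjorahnud].
/xikmoxonsotovo/: the rule's environment is not met; surfaces unchanged as [xikmoxonsotovo].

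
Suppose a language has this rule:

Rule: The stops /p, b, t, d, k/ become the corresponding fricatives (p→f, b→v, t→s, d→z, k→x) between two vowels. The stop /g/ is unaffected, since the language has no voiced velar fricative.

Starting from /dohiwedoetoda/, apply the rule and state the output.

/d/ is a stop between vowels /e/ and /o/, so it spirantizes to the fricative [z].
/t/ is a stop between vowels /e/ and /o/, so it spirantizes to the fricative [s].
/d/ is a stop between vowels /o/ and /a/, so it spirantizes to the fricative [z].
The other instance of /d/ does not occur in the required environment and remains unchanged.
Surface form: [dohiwezoesoza].

dohiwezoesoza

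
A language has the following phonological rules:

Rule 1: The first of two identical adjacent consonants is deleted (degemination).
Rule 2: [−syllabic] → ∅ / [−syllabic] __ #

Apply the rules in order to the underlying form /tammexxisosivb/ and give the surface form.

Rule 1 (degemination): /mm/ is a geminate; the first /m/ deletes. /xx/ is a geminate; the first /x/ deletes. /tammexxisosivb/ → tamexisosivb.
Rule 2 (final cluster simplification): /b/ is the second consonant of a word-final cluster /vb/, so it deletes. /tamexisosivb/ → tamexisosiv.

tamexisosiv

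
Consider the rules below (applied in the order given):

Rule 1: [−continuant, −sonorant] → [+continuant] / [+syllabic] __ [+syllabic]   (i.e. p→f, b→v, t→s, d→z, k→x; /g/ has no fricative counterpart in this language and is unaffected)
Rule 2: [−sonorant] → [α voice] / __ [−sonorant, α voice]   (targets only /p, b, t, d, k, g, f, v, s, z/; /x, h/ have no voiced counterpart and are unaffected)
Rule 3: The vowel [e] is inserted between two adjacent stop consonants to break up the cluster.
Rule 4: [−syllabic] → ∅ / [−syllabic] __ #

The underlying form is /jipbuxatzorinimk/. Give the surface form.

Rule 1 (intervocalic spirantization): no segment meets the environment; /jipbuxatzorinimk/ is unchanged.
Rule 2 (regressive voicing assimilation): /p/ precedes the voiced obstruent /b/, so it voices to [b] by assimilation. /t/ precedes the voiced obstruent /z/, so it voices to [d] by assimilation. /jipbuxatzorinimk/ → jibbuxadzorinimk.
Rule 3 (stop-cluster e-epenthesis): /b/ and /b/ form a stop–stop cluster, so [e] is inserted between them. /jibbuxadzorinimk/ → jibebuxadzorinimk.
Rule 4 (final cluster simplification): /k/ is the second consonant of a word-final cluster /mk/, so it deletes. /jibebuxadzorinimk/ → jibebuxadzorinim.

jibebuxadzorinim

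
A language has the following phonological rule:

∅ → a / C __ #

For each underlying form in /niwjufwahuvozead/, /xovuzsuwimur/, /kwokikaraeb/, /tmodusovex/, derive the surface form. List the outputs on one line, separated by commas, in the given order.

/niwjufwahuvozead/: the form ends in the consonant /d/, so [a] is inserted word-finally. → [niwjufwahuvozeada].
/xovuzsuwimur/: the form ends in the consonant /r/, so [a] is inserted word-finally. → [xovuzsuwimura].
/kwokikaraeb/: the form ends in the consonant /b/, so [a] is inserted word-finally. → [kwokikaraeba].
/tmodusovex/: the form ends in the consonant /x/, so [a] is inserted word-finally. → [tmodusovexa].

niwjufwahuvozeada, xovuzsuwimura, kwokikaraeba, tmodusovexa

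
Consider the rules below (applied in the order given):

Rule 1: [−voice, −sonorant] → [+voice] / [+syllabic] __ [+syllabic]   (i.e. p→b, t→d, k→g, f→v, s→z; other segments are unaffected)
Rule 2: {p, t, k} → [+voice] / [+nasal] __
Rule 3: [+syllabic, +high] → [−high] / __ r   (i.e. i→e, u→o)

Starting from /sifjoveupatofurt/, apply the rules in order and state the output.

sifjoveubadovort

Rule 1 (intervocalic voicing): /p/ is a voiceless obstruent between vowels /u/ and /a/, so it voices to [b]. /t/ is a voiceless obstruent between vowels /a/ and /o/, so it voices to [d]. /f/ is a voiceless obstruent between vowels /o/ and /u/, so it voices to [v]. /sifjoveupatofurt/ → sifjoveubadovurt.
Rule 2 (post-nasal voicing): no segment meets the environment; /sifjoveubadovurt/ is unchanged.
Rule 3 (pre-rhotic lowering): /u/ is a high vowel immediately before /r/, so it lowers to [o]. /sifjoveubadovurt/ → sifjoveubadovort.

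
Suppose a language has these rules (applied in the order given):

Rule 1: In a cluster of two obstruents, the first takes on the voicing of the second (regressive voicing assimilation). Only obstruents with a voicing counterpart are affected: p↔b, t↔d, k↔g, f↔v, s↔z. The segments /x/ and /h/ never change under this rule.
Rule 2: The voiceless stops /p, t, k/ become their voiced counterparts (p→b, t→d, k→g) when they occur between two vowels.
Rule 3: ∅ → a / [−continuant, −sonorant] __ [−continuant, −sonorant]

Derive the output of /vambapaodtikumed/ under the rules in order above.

Rule 1 (regressive voicing assimilation): /d/ precedes the voiceless obstruent /t/, so it devoices to [t] by assimilation. /vambapaodtikumed/ → vambapaottikumed.
Rule 2 (intervocalic voicing): /p/ is a voiceless stop between vowels /a/ and /a/, so it voices to [b]. /k/ is a voiceless stop between vowels /i/ and /u/, so it voices to [g]. /vambapaottikumed/ → vambabaottigumed.
Rule 3 (stop-cluster a-epenthesis): /t/ and /t/ form a stop–stop cluster, so [a] is inserted between them. /vambabaottigumed/ → vambabaotatigumed.

vambabaotatigumed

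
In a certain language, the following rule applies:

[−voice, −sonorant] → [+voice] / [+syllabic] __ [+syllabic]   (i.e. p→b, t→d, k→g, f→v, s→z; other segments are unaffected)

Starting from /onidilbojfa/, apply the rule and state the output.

No segment of /onidilbojfa/ meets the structural description of the rule, so the form surfaces unchanged.

onidilbojfa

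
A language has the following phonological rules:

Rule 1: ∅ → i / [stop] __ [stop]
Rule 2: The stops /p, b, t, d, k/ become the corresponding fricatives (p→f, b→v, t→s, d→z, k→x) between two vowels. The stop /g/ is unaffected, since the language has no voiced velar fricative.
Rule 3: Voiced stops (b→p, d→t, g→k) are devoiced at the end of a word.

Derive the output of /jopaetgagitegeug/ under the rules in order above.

Rule 1 (stop-cluster i-epenthesis): /t/ and /g/ form a stop–stop cluster, so [i] is inserted between them. /jopaetgagitegeug/ → jopaetigagitegeug.
Rule 2 (intervocalic spirantization): /p/ is a stop between vowels /o/ and /a/, so it spirantizes to the fricative [f]. /t/ is a stop between vowels /e/ and /i/, so it spirantizes to the fricative [s]. /t/ is a stop between vowels /i/ and /e/, so it spirantizes to the fricative [s]. /jopaetigagitegeug/ → jofaesigagisegeug.
Rule 3 (final devoicing): /g/ is a voiced stop in word-final position, so it devoices to [k]. /jofaesigagisegeug/ → jofaesigagisegeuk.

jofaesigagisegeuk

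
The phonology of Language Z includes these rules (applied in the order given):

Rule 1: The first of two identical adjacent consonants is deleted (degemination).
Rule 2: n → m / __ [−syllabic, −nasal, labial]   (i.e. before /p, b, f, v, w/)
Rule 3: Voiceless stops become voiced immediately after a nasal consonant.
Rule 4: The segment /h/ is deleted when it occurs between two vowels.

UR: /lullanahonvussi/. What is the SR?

Rule 1 (degemination): /ll/ is a geminate; the first /l/ deletes. /ss/ is a geminate; the first /s/ deletes. /lullanahonvussi/ → lulanahonvusi.
Rule 2 (nasal place assimilation): /n/ precedes the labial consonant /v/, so it assimilates in place to [m]. /lulanahonvusi/ → lulanahomvusi.
Rule 3 (post-nasal voicing): no segment meets the environment; /lulanahomvusi/ is unchanged.
Rule 4 (intervocalic h-deletion): /h/ occurs between vowels /a/ and /o/, so it deletes. /lulanahomvusi/ → lulanaomvusi.

lulanaomvusi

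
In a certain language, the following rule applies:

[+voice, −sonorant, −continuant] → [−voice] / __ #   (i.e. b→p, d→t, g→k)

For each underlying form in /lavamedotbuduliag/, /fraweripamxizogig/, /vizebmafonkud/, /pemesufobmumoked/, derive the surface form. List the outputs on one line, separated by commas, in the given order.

/lavamedotbuduliag/: /g/ is a voiced stop in word-final position, so it devoices to [k]. → [lavamedotbuduliak].
/fraweripamxizogig/: /g/ is a voiced stop in word-final position, so it devoices to [k]. → [fraweripamxizogik].
/vizebmafonkud/: /d/ is a voiced stop in word-final position, so it devoices to [t]. → [vizebmafonkut].
/pemesufobmumoked/: /d/ is a voiced stop in word-final position, so it devoices to [t]. → [pemesufobmumoket].

lavamedotbuduliak, fraweripamxizogik, vizebmafonkut, pemesufobmumoket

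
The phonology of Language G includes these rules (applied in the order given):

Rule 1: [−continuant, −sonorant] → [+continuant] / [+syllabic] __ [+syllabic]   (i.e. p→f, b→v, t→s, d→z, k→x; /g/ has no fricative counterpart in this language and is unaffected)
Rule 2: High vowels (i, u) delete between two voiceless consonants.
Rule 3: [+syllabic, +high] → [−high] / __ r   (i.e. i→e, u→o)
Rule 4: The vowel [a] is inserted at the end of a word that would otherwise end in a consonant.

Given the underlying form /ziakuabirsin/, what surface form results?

ziaxuaversina

Rule 1 (intervocalic spirantization): /k/ is a stop between vowels /a/ and /u/, so it spirantizes to the fricative [x]. /b/ is a stop between vowels /a/ and /i/, so it spirantizes to the fricative [v]. /ziakuabirsin/ → ziaxuavirsin.
Rule 2 (high vowel syncope): no segment meets the environment; /ziaxuavirsin/ is unchanged.
Rule 3 (pre-rhotic lowering): /i/ is a high vowel immediately before /r/, so it lowers to [e]. /ziaxuavirsin/ → ziaxuaversin.
Rule 4 (final a-epenthesis): the form ends in the consonant /n/, so [a] is inserted word-finally. /ziaxuaversin/ → ziaxuaversina.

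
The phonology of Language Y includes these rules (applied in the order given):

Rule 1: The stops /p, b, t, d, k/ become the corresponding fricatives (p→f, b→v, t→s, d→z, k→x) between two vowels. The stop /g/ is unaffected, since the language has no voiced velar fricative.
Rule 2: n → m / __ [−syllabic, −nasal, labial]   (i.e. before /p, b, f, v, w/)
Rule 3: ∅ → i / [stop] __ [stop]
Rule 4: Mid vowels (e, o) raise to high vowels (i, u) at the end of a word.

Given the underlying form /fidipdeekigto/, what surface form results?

Rule 1 (intervocalic spirantization): /d/ is a stop between vowels /i/ and /i/, so it spirantizes to the fricative [z]. /k/ is a stop between vowels /e/ and /i/, so it spirantizes to the fricative [x]. /fidipdeekigto/ → fizipdeexigto.
Rule 2 (nasal place assimilation): no segment meets the environment; /fizipdeexigto/ is unchanged.
Rule 3 (stop-cluster i-epenthesis): /p/ and /d/ form a stop–stop cluster, so [i] is inserted between them. /g/ and /t/ form a stop–stop cluster, so [i] is inserted between them. /fizipdeexigto/ → fizipideexigito.
Rule 4 (final vowel raising): /o/ is a mid vowel in word-final position, so it raises to [u]. /fizipideexigito/ → fizipideexigitu.

fizipideexigitu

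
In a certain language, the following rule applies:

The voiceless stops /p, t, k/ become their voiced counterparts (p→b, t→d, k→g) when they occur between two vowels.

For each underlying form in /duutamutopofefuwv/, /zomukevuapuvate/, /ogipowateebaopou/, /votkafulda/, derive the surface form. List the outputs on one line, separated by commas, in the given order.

duudamudobofefuwv, zomugevuabuvade, ogibowadeebaobou, votkafulda

/duutamutopofefuwv/: /t/ is a voiceless stop between vowels /u/ and /a/, so it voices to [d]. /t/ is a voiceless stop between vowels /u/ and /o/, so it voices to [d]. /p/ is a voiceless stop between vowels /o/ and /o/, so it voices to [b]. → [duudamudobofefuwv].
/zomukevuapuvate/: /k/ is a voiceless stop between vowels /u/ and /e/, so it voices to [g]. /p/ is a voiceless stop between vowels /a/ and /u/, so it voices to [b]. /t/ is a voiceless stop between vowels /a/ and /e/, so it voices to [d]. → [zomugevuabuvade].
/ogipowateebaopou/: /p/ is a voiceless stop between vowels /i/ and /o/, so it voices to [b]. /t/ is a voiceless stop between vowels /a/ and /e/, so it voices to [d]. /p/ is a voiceless stop between vowels /o/ and /o/, so it voices to [b]. → [ogibowadeebaobou].
/votkafulda/: the rule's environment is not met; surfaces unchanged as [votkafulda].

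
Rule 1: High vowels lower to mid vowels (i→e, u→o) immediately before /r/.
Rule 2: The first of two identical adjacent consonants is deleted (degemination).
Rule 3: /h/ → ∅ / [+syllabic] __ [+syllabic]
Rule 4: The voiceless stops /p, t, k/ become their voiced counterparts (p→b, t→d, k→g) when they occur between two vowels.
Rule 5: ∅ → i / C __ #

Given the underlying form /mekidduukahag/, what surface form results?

Rule 1 (pre-rhotic lowering): no segment meets the environment; /mekidduukahag/ is unchanged.
Rule 2 (degemination): /dd/ is a geminate; the first /d/ deletes. /mekidduukahag/ → mekiduukahag.
Rule 3 (intervocalic h-deletion): /h/ occurs between vowels /a/ and /a/, so it deletes. /mekiduukahag/ → mekiduukaag.
Rule 4 (intervocalic voicing): /k/ is a voiceless stop between vowels /e/ and /i/, so it voices to [g]. /k/ is a voiceless stop between vowels /u/ and /a/, so it voices to [g]. /mekiduukaag/ → megiduugaag.
Rule 5 (final i-epenthesis): the form ends in the consonant /g/, so [i] is inserted word-finally. /megiduugaag/ → megiduugaagi.

megiduugaagi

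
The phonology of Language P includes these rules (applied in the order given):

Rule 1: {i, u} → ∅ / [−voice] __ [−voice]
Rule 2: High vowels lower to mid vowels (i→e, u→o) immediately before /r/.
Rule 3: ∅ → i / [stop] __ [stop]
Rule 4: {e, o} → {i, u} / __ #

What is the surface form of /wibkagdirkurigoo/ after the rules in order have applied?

wibikagiderkorigou

Rule 1 (high vowel syncope): no segment meets the environment; /wibkagdirkurigoo/ is unchanged.
Rule 2 (pre-rhotic lowering): /i/ is a high vowel immediately before /r/, so it lowers to [e]. /u/ is a high vowel immediately before /r/, so it lowers to [o]. /wibkagdirkurigoo/ → wibkagderkorigoo.
Rule 3 (stop-cluster i-epenthesis): /b/ and /k/ form a stop–stop cluster, so [i] is inserted between them. /g/ and /d/ form a stop–stop cluster, so [i] is inserted between them. /wibkagderkorigoo/ → wibikagiderkorigoo.
Rule 4 (final vowel raising): /o/ is a mid vowel in word-final position, so it raises to [u]. /wibikagiderkorigoo/ → wibikagiderkorigou.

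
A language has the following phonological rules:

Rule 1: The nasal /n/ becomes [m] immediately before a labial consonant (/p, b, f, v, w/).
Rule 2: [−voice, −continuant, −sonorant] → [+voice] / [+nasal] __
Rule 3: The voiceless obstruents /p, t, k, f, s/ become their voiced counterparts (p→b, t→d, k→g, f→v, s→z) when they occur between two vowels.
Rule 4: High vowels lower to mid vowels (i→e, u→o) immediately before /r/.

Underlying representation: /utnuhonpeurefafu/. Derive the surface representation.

utnuhombeorevavu

Rule 1 (nasal place assimilation): /n/ precedes the labial consonant /p/, so it assimilates in place to [m]. /utnuhonpeurefafu/ → utnuhompeurefafu.
Rule 2 (post-nasal voicing): /p/ is a voiceless stop immediately after the nasal /m/, so it voices to [b]. /utnuhompeurefafu/ → utnuhombeurefafu.
Rule 3 (intervocalic voicing): /f/ is a voiceless obstruent between vowels /e/ and /a/, so it voices to [v]. /f/ is a voiceless obstruent between vowels /a/ and /u/, so it voices to [v]. /utnuhombeurefafu/ → utnuhombeurevavu.
Rule 4 (pre-rhotic lowering): /u/ is a high vowel immediately before /r/, so it lowers to [o]. /utnuhombeurevavu/ → utnuhombeorevavu.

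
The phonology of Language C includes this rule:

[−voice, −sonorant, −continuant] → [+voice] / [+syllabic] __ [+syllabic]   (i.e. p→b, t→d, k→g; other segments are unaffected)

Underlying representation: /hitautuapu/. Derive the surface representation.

hidauduabu

/t/ is a voiceless stop between vowels /i/ and /a/, so it voices to [d].
/t/ is a voiceless stop between vowels /u/ and /u/, so it voices to [d].
/p/ is a voiceless stop between vowels /a/ and /u/, so it voices to [b].
Surface form: [hidauduabu].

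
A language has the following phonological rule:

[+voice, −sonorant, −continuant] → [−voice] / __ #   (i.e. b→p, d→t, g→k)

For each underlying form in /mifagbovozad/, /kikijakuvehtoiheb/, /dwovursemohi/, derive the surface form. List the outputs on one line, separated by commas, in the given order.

mifagbovozat, kikijakuvehtoihep, dwovursemohi

/mifagbovozad/: /d/ is a voiced stop in word-final position, so it devoices to [t]. → [mifagbovozat].
/kikijakuvehtoiheb/: /b/ is a voiced stop in word-final position, so it devoices to [p]. → [kikijakuvehtoihep].
/dwovursemohi/: the rule's environment is not met; surfaces unchanged as [dwovursemohi].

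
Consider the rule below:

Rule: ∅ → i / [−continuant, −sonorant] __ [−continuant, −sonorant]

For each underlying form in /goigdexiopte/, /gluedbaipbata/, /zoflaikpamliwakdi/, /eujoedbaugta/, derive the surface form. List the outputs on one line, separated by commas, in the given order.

/goigdexiopte/: /g/ and /d/ form a stop–stop cluster, so [i] is inserted between them. /p/ and /t/ form a stop–stop cluster, so [i] is inserted between them. → [goigidexiopite].
/gluedbaipbata/: /d/ and /b/ form a stop–stop cluster, so [i] is inserted between them. /p/ and /b/ form a stop–stop cluster, so [i] is inserted between them. → [gluedibaipibata].
/zoflaikpamliwakdi/: /k/ and /p/ form a stop–stop cluster, so [i] is inserted between them. /k/ and /d/ form a stop–stop cluster, so [i] is inserted between them. → [zoflaikipamliwakidi].
/eujoedbaugta/: /d/ and /b/ form a stop–stop cluster, so [i] is inserted between them. /g/ and /t/ form a stop–stop cluster, so [i] is inserted between them. → [eujoedibaugita].

goigidexiopite, gluedibaipibata, zoflaikipamliwakidi, eujoedibaugita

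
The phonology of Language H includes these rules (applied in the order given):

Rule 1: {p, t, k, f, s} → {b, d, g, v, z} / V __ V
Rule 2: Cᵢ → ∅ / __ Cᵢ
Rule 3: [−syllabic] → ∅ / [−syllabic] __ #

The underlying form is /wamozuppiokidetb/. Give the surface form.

Rule 1 (intervocalic voicing): /k/ is a voiceless obstruent between vowels /o/ and /i/, so it voices to [g]. /wamozuppiokidetb/ → wamozuppiogidetb.
Rule 2 (degemination): /pp/ is a geminate; the first /p/ deletes. /wamozuppiogidetb/ → wamozupiogidetb.
Rule 3 (final cluster simplification): /b/ is the second consonant of a word-final cluster /tb/, so it deletes. /wamozupiogidetb/ → wamozupiogidet.

wamozupiogidet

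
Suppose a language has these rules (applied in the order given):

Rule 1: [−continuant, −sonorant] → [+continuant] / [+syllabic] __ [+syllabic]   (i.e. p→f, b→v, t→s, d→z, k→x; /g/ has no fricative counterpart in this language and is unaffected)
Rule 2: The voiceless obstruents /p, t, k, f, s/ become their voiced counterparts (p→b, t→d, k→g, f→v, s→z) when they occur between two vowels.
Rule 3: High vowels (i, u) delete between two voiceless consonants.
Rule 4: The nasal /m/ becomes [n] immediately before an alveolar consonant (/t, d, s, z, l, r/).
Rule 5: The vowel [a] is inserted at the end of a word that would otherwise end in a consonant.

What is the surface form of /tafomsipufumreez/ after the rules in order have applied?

tavonsivuvunreeza

Rule 1 (intervocalic spirantization): /p/ is a stop between vowels /i/ and /u/, so it spirantizes to the fricative [f]. /tafomsipufumreez/ → tafomsifufumreez.
Rule 2 (intervocalic voicing): /f/ is a voiceless obstruent between vowels /a/ and /o/, so it voices to [v]. /f/ is a voiceless obstruent between vowels /i/ and /u/, so it voices to [v]. /f/ is a voiceless obstruent between vowels /u/ and /u/, so it voices to [v]. /tafomsifufumreez/ → tavomsivuvumreez.
Rule 3 (high vowel syncope): no segment meets the environment; /tavomsivuvumreez/ is unchanged.
Rule 4 (nasal place assimilation): /m/ precedes the alveolar consonant /s/, so it assimilates in place to [n]. /m/ precedes the alveolar consonant /r/, so it assimilates in place to [n]. /tavomsivuvumreez/ → tavonsivuvunreez.
Rule 5 (final a-epenthesis): the form ends in the consonant /z/, so [a] is inserted word-finally. /tavonsivuvunreez/ → tavonsivuvunreeza.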